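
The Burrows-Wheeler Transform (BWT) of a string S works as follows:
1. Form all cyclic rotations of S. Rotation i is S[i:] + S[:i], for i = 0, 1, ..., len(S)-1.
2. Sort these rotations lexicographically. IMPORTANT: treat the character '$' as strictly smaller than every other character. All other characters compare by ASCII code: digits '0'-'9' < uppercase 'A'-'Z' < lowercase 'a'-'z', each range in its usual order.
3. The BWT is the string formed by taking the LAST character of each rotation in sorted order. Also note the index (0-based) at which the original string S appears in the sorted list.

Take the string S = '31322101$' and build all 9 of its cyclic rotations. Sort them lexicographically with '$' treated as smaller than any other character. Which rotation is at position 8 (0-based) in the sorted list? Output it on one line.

Answer: 322101$31

Derivation:
All 9 rotations (rotation i = S[i:]+S[:i]):
  rot[0] = 31322101$
  rot[1] = 1322101$3
  rot[2] = 322101$31
  rot[3] = 22101$313
  rot[4] = 2101$3132
  rot[5] = 101$31322
  rot[6] = 01$313221
  rot[7] = 1$3132210
  rot[8] = $31322101
Sorted (with $ < everything):
  sorted[0] = $31322101
  sorted[1] = 01$313221
  sorted[2] = 1$3132210
  sorted[3] = 101$31322
  sorted[4] = 1322101$3
  sorted[5] = 2101$3132
  sorted[6] = 22101$313
  sorted[7] = 31322101$
  sorted[8] = 322101$31
sorted[8] = 322101$31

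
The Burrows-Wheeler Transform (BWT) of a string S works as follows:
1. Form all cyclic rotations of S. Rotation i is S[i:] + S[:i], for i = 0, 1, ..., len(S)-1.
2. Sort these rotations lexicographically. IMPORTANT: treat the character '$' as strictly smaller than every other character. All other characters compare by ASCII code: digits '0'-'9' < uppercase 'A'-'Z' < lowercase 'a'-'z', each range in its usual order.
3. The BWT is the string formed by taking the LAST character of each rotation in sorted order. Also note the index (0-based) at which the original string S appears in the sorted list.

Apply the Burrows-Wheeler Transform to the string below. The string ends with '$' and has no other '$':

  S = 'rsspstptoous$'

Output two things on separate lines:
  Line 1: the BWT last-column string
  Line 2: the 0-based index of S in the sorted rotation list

Answer: stost$usrppso
5

Derivation:
All 13 rotations (rotation i = S[i:]+S[:i]):
  rot[0] = rsspstptoous$
  rot[1] = sspstptoous$r
  rot[2] = spstptoous$rs
  rot[3] = pstptoous$rss
  rot[4] = stptoous$rssp
  rot[5] = tptoous$rssps
  rot[6] = ptoous$rsspst
  rot[7] = toous$rsspstp
  rot[8] = oous$rsspstpt
  rot[9] = ous$rsspstpto
  rot[10] = us$rsspstptoo
  rot[11] = s$rsspstptoou
  rot[12] = $rsspstptoous
Sorted (with $ < everything):
  sorted[0] = $rsspstptoous  (last char: 's')
  sorted[1] = oous$rsspstpt  (last char: 't')
  sorted[2] = ous$rsspstpto  (last char: 'o')
  sorted[3] = pstptoous$rss  (last char: 's')
  sorted[4] = ptoous$rsspst  (last char: 't')
  sorted[5] = rsspstptoous$  (last char: '$')
  sorted[6] = s$rsspstptoou  (last char: 'u')
  sorted[7] = spstptoous$rs  (last char: 's')
  sorted[8] = sspstptoous$r  (last char: 'r')
  sorted[9] = stptoous$rssp  (last char: 'p')
  sorted[10] = toous$rsspstp  (last char: 'p')
  sorted[11] = tptoous$rssps  (last char: 's')
  sorted[12] = us$rsspstptoo  (last char: 'o')
Last column: stost$usrppso
Original string S is at sorted index 5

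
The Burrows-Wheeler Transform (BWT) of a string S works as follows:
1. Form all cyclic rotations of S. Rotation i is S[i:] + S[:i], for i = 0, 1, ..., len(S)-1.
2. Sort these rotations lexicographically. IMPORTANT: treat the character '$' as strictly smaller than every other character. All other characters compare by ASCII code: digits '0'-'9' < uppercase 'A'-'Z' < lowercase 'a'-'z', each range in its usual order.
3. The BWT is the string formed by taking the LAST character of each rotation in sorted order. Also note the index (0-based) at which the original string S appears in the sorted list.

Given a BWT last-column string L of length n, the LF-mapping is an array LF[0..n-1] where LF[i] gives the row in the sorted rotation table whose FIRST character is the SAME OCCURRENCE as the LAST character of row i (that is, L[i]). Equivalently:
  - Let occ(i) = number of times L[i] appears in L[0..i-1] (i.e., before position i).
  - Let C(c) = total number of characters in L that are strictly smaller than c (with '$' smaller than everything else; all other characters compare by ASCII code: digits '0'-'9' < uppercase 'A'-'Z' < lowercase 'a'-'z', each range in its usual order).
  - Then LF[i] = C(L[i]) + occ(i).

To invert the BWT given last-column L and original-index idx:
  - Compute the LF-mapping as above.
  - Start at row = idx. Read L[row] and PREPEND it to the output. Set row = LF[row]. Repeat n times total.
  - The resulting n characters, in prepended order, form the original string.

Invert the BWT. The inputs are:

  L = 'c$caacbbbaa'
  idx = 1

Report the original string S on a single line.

LF mapping: 8 0 9 1 2 10 5 6 7 3 4
Walk LF starting at row 1, prepending L[row]:
  step 1: row=1, L[1]='$', prepend. Next row=LF[1]=0
  step 2: row=0, L[0]='c', prepend. Next row=LF[0]=8
  step 3: row=8, L[8]='b', prepend. Next row=LF[8]=7
  step 4: row=7, L[7]='b', prepend. Next row=LF[7]=6
  step 5: row=6, L[6]='b', prepend. Next row=LF[6]=5
  step 6: row=5, L[5]='c', prepend. Next row=LF[5]=10
  step 7: row=10, L[10]='a', prepend. Next row=LF[10]=4
  step 8: row=4, L[4]='a', prepend. Next row=LF[4]=2
  step 9: row=2, L[2]='c', prepend. Next row=LF[2]=9
  step 10: row=9, L[9]='a', prepend. Next row=LF[9]=3
  step 11: row=3, L[3]='a', prepend. Next row=LF[3]=1
Reversed output: aacaacbbbc$

Answer: aacaacbbbc$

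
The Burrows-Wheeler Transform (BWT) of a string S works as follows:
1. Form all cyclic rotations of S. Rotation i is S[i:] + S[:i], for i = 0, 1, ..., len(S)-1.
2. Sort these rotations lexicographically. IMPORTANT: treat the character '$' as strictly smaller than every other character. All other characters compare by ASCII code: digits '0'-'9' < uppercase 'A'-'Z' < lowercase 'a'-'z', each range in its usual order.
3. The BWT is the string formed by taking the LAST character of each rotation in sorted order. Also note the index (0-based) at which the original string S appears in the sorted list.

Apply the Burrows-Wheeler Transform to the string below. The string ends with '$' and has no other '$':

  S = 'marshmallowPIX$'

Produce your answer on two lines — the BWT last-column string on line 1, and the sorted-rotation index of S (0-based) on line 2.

Answer: XPwImmsalh$laro
10

Derivation:
All 15 rotations (rotation i = S[i:]+S[:i]):
  rot[0] = marshmallowPIX$
  rot[1] = arshmallowPIX$m
  rot[2] = rshmallowPIX$ma
  rot[3] = shmallowPIX$mar
  rot[4] = hmallowPIX$mars
  rot[5] = mallowPIX$marsh
  rot[6] = allowPIX$marshm
  rot[7] = llowPIX$marshma
  rot[8] = lowPIX$marshmal
  rot[9] = owPIX$marshmall
  rot[10] = wPIX$marshmallo
  rot[11] = PIX$marshmallow
  rot[12] = IX$marshmallowP
  rot[13] = X$marshmallowPI
  rot[14] = $marshmallowPIX
Sorted (with $ < everything):
  sorted[0] = $marshmallowPIX  (last char: 'X')
  sorted[1] = IX$marshmallowP  (last char: 'P')
  sorted[2] = PIX$marshmallow  (last char: 'w')
  sorted[3] = X$marshmallowPI  (last char: 'I')
  sorted[4] = allowPIX$marshm  (last char: 'm')
  sorted[5] = arshmallowPIX$m  (last char: 'm')
  sorted[6] = hmallowPIX$mars  (last char: 's')
  sorted[7] = llowPIX$marshma  (last char: 'a')
  sorted[8] = lowPIX$marshmal  (last char: 'l')
  sorted[9] = mallowPIX$marsh  (last char: 'h')
  sorted[10] = marshmallowPIX$  (last char: '$')
  sorted[11] = owPIX$marshmall  (last char: 'l')
  sorted[12] = rshmallowPIX$ma  (last char: 'a')
  sorted[13] = shmallowPIX$mar  (last char: 'r')
  sorted[14] = wPIX$marshmallo  (last char: 'o')
Last column: XPwImmsalh$laro
Original string S is at sorted index 10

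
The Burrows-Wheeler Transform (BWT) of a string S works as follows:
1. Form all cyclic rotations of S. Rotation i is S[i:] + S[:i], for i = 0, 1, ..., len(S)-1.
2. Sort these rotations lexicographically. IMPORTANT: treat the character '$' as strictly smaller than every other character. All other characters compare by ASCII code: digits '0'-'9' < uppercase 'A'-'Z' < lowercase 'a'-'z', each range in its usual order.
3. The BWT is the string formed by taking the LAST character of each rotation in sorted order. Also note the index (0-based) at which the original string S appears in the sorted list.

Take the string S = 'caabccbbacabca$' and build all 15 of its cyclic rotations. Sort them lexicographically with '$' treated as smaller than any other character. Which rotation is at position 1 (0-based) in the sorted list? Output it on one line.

All 15 rotations (rotation i = S[i:]+S[:i]):
  rot[0] = caabccbbacabca$
  rot[1] = aabccbbacabca$c
  rot[2] = abccbbacabca$ca
  rot[3] = bccbbacabca$caa
  rot[4] = ccbbacabca$caab
  rot[5] = cbbacabca$caabc
  rot[6] = bbacabca$caabcc
  rot[7] = bacabca$caabccb
  rot[8] = acabca$caabccbb
  rot[9] = cabca$caabccbba
  rot[10] = abca$caabccbbac
  rot[11] = bca$caabccbbaca
  rot[12] = ca$caabccbbacab
  rot[13] = a$caabccbbacabc
  rot[14] = $caabccbbacabca
Sorted (with $ < everything):
  sorted[0] = $caabccbbacabca
  sorted[1] = a$caabccbbacabc
  sorted[2] = aabccbbacabca$c
  sorted[3] = abca$caabccbbac
  sorted[4] = abccbbacabca$ca
  sorted[5] = acabca$caabccbb
  sorted[6] = bacabca$caabccb
  sorted[7] = bbacabca$caabcc
  sorted[8] = bca$caabccbbaca
  sorted[9] = bccbbacabca$caa
  sorted[10] = ca$caabccbbacab
  sorted[11] = caabccbbacabca$
  sorted[12] = cabca$caabccbba
  sorted[13] = cbbacabca$caabc
  sorted[14] = ccbbacabca$caab
sorted[1] = a$caabccbbacabc

Answer: a$caabccbbacabc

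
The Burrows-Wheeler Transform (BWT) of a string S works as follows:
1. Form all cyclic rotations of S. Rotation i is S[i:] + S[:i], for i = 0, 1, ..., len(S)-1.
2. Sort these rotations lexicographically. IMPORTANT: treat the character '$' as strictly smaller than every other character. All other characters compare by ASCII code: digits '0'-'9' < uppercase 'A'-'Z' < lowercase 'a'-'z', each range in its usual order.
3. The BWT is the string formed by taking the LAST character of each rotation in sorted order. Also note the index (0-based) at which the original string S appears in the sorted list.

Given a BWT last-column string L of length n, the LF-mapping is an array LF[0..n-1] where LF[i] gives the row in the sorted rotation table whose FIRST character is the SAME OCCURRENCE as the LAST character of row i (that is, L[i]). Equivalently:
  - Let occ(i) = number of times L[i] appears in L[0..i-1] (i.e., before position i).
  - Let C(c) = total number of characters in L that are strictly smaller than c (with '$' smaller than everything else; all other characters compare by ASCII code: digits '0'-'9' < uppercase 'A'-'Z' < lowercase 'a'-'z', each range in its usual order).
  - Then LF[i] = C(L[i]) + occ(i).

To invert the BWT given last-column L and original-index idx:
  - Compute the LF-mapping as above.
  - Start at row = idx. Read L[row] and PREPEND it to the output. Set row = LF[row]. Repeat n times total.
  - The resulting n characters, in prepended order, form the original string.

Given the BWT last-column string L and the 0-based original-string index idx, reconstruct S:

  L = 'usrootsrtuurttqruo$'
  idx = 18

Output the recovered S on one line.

Answer: uusoousrrtroqtttru$

Derivation:
LF mapping: 15 9 5 1 2 11 10 6 12 16 17 7 13 14 4 8 18 3 0
Walk LF starting at row 18, prepending L[row]:
  step 1: row=18, L[18]='$', prepend. Next row=LF[18]=0
  step 2: row=0, L[0]='u', prepend. Next row=LF[0]=15
  step 3: row=15, L[15]='r', prepend. Next row=LF[15]=8
  step 4: row=8, L[8]='t', prepend. Next row=LF[8]=12
  step 5: row=12, L[12]='t', prepend. Next row=LF[12]=13
  step 6: row=13, L[13]='t', prepend. Next row=LF[13]=14
  step 7: row=14, L[14]='q', prepend. Next row=LF[14]=4
  step 8: row=4, L[4]='o', prepend. Next row=LF[4]=2
  step 9: row=2, L[2]='r', prepend. Next row=LF[2]=5
  step 10: row=5, L[5]='t', prepend. Next row=LF[5]=11
  step 11: row=11, L[11]='r', prepend. Next row=LF[11]=7
  step 12: row=7, L[7]='r', prepend. Next row=LF[7]=6
  step 13: row=6, L[6]='s', prepend. Next row=LF[6]=10
  step 14: row=10, L[10]='u', prepend. Next row=LF[10]=17
  step 15: row=17, L[17]='o', prepend. Next row=LF[17]=3
  step 16: row=3, L[3]='o', prepend. Next row=LF[3]=1
  step 17: row=1, L[1]='s', prepend. Next row=LF[1]=9
  step 18: row=9, L[9]='u', prepend. Next row=LF[9]=16
  step 19: row=16, L[16]='u', prepend. Next row=LF[16]=18
Reversed output: uusoousrrtroqtttru$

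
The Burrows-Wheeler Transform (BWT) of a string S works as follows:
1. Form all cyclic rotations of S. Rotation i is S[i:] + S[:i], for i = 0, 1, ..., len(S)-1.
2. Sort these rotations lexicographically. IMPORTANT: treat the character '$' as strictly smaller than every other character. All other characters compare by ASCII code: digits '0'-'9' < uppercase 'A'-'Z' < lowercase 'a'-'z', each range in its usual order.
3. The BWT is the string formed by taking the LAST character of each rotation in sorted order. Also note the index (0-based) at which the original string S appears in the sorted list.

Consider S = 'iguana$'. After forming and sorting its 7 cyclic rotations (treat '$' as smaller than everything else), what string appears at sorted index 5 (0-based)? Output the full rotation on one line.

All 7 rotations (rotation i = S[i:]+S[:i]):
  rot[0] = iguana$
  rot[1] = guana$i
  rot[2] = uana$ig
  rot[3] = ana$igu
  rot[4] = na$igua
  rot[5] = a$iguan
  rot[6] = $iguana
Sorted (with $ < everything):
  sorted[0] = $iguana
  sorted[1] = a$iguan
  sorted[2] = ana$igu
  sorted[3] = guana$i
  sorted[4] = iguana$
  sorted[5] = na$igua
  sorted[6] = uana$ig
sorted[5] = na$igua

Answer: na$igua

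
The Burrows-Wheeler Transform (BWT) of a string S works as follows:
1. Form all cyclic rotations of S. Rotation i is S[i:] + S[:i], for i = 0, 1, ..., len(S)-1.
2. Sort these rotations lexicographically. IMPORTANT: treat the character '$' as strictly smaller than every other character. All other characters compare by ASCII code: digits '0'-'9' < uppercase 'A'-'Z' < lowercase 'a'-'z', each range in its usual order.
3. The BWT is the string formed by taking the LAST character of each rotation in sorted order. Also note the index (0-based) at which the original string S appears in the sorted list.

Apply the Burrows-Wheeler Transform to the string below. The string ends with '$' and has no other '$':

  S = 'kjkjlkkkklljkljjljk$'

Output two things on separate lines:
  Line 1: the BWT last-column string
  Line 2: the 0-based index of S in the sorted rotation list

Answer: kllkljkj$jlkkjkkjljk
8

Derivation:
All 20 rotations (rotation i = S[i:]+S[:i]):
  rot[0] = kjkjlkkkklljkljjljk$
  rot[1] = jkjlkkkklljkljjljk$k
  rot[2] = kjlkkkklljkljjljk$kj
  rot[3] = jlkkkklljkljjljk$kjk
  rot[4] = lkkkklljkljjljk$kjkj
  rot[5] = kkkklljkljjljk$kjkjl
  rot[6] = kkklljkljjljk$kjkjlk
  rot[7] = kklljkljjljk$kjkjlkk
  rot[8] = klljkljjljk$kjkjlkkk
  rot[9] = lljkljjljk$kjkjlkkkk
  rot[10] = ljkljjljk$kjkjlkkkkl
  rot[11] = jkljjljk$kjkjlkkkkll
  rot[12] = kljjljk$kjkjlkkkkllj
  rot[13] = ljjljk$kjkjlkkkklljk
  rot[14] = jjljk$kjkjlkkkklljkl
  rot[15] = jljk$kjkjlkkkklljklj
  rot[16] = ljk$kjkjlkkkklljkljj
  rot[17] = jk$kjkjlkkkklljkljjl
  rot[18] = k$kjkjlkkkklljkljjlj
  rot[19] = $kjkjlkkkklljkljjljk
Sorted (with $ < everything):
  sorted[0] = $kjkjlkkkklljkljjljk  (last char: 'k')
  sorted[1] = jjljk$kjkjlkkkklljkl  (last char: 'l')
  sorted[2] = jk$kjkjlkkkklljkljjl  (last char: 'l')
  sorted[3] = jkjlkkkklljkljjljk$k  (last char: 'k')
  sorted[4] = jkljjljk$kjkjlkkkkll  (last char: 'l')
  sorted[5] = jljk$kjkjlkkkklljklj  (last char: 'j')
  sorted[6] = jlkkkklljkljjljk$kjk  (last char: 'k')
  sorted[7] = k$kjkjlkkkklljkljjlj  (last char: 'j')
  sorted[8] = kjkjlkkkklljkljjljk$  (last char: '$')
  sorted[9] = kjlkkkklljkljjljk$kj  (last char: 'j')
  sorted[10] = kkkklljkljjljk$kjkjl  (last char: 'l')
  sorted[11] = kkklljkljjljk$kjkjlk  (last char: 'k')
  sorted[12] = kklljkljjljk$kjkjlkk  (last char: 'k')
  sorted[13] = kljjljk$kjkjlkkkkllj  (last char: 'j')
  sorted[14] = klljkljjljk$kjkjlkkk  (last char: 'k')
  sorted[15] = ljjljk$kjkjlkkkklljk  (last char: 'k')
  sorted[16] = ljk$kjkjlkkkklljkljj  (last char: 'j')
  sorted[17] = ljkljjljk$kjkjlkkkkl  (last char: 'l')
  sorted[18] = lkkkklljkljjljk$kjkj  (last char: 'j')
  sorted[19] = lljkljjljk$kjkjlkkkk  (last char: 'k')
Last column: kllkljkj$jlkkjkkjljk
Original string S is at sorted index 8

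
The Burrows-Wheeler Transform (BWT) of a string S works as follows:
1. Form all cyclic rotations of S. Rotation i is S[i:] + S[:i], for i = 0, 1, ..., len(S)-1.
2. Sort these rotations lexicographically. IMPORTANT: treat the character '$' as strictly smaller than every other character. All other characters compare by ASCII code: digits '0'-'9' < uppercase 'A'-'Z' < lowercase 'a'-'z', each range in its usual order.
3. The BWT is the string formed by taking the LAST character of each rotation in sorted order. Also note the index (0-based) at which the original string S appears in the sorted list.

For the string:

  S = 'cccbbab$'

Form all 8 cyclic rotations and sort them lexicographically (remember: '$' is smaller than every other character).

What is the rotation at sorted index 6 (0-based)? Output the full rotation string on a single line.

Answer: ccbbab$c

Derivation:
All 8 rotations (rotation i = S[i:]+S[:i]):
  rot[0] = cccbbab$
  rot[1] = ccbbab$c
  rot[2] = cbbab$cc
  rot[3] = bbab$ccc
  rot[4] = bab$cccb
  rot[5] = ab$cccbb
  rot[6] = b$cccbba
  rot[7] = $cccbbab
Sorted (with $ < everything):
  sorted[0] = $cccbbab
  sorted[1] = ab$cccbb
  sorted[2] = b$cccbba
  sorted[3] = bab$cccb
  sorted[4] = bbab$ccc
  sorted[5] = cbbab$cc
  sorted[6] = ccbbab$c
  sorted[7] = cccbbab$
sorted[6] = ccbbab$c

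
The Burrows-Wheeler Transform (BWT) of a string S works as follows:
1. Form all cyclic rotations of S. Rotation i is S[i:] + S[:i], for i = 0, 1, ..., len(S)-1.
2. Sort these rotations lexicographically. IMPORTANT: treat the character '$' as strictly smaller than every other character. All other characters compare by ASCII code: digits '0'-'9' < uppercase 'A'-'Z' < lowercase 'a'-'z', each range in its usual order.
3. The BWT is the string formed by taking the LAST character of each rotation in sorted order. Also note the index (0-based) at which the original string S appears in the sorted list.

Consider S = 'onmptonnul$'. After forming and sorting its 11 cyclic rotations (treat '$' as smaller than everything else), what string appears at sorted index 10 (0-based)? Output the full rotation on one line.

Answer: ul$onmptonn

Derivation:
All 11 rotations (rotation i = S[i:]+S[:i]):
  rot[0] = onmptonnul$
  rot[1] = nmptonnul$o
  rot[2] = mptonnul$on
  rot[3] = ptonnul$onm
  rot[4] = tonnul$onmp
  rot[5] = onnul$onmpt
  rot[6] = nnul$onmpto
  rot[7] = nul$onmpton
  rot[8] = ul$onmptonn
  rot[9] = l$onmptonnu
  rot[10] = $onmptonnul
Sorted (with $ < everything):
  sorted[0] = $onmptonnul
  sorted[1] = l$onmptonnu
  sorted[2] = mptonnul$on
  sorted[3] = nmptonnul$o
  sorted[4] = nnul$onmpto
  sorted[5] = nul$onmpton
  sorted[6] = onmptonnul$
  sorted[7] = onnul$onmpt
  sorted[8] = ptonnul$onm
  sorted[9] = tonnul$onmp
  sorted[10] = ul$onmptonn
sorted[10] = ul$onmptonn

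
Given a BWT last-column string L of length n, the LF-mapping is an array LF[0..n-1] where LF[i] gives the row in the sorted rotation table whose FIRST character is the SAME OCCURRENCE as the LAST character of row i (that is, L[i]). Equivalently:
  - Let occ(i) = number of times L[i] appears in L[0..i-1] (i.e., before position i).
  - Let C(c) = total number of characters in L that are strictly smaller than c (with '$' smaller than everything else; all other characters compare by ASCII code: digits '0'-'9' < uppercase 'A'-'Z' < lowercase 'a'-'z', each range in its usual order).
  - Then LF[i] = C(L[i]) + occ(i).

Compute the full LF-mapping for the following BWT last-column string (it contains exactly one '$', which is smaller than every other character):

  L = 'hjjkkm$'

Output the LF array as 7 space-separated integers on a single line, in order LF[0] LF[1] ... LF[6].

Char counts: '$':1, 'h':1, 'j':2, 'k':2, 'm':1
C (first-col start): C('$')=0, C('h')=1, C('j')=2, C('k')=4, C('m')=6
L[0]='h': occ=0, LF[0]=C('h')+0=1+0=1
L[1]='j': occ=0, LF[1]=C('j')+0=2+0=2
L[2]='j': occ=1, LF[2]=C('j')+1=2+1=3
L[3]='k': occ=0, LF[3]=C('k')+0=4+0=4
L[4]='k': occ=1, LF[4]=C('k')+1=4+1=5
L[5]='m': occ=0, LF[5]=C('m')+0=6+0=6
L[6]='$': occ=0, LF[6]=C('$')+0=0+0=0

Answer: 1 2 3 4 5 6 0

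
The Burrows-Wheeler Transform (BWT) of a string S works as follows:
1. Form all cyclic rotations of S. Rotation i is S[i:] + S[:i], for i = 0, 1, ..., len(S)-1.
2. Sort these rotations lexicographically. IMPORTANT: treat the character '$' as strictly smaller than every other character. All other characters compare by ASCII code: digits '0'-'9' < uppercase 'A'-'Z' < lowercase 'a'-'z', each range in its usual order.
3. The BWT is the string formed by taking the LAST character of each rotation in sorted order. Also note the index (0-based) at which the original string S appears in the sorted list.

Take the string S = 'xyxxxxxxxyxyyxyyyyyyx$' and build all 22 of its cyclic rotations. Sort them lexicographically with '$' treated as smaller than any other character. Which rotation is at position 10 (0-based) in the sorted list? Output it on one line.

All 22 rotations (rotation i = S[i:]+S[:i]):
  rot[0] = xyxxxxxxxyxyyxyyyyyyx$
  rot[1] = yxxxxxxxyxyyxyyyyyyx$x
  rot[2] = xxxxxxxyxyyxyyyyyyx$xy
  rot[3] = xxxxxxyxyyxyyyyyyx$xyx
  rot[4] = xxxxxyxyyxyyyyyyx$xyxx
  rot[5] = xxxxyxyyxyyyyyyx$xyxxx
  rot[6] = xxxyxyyxyyyyyyx$xyxxxx
  rot[7] = xxyxyyxyyyyyyx$xyxxxxx
  rot[8] = xyxyyxyyyyyyx$xyxxxxxx
  rot[9] = yxyyxyyyyyyx$xyxxxxxxx
  rot[10] = xyyxyyyyyyx$xyxxxxxxxy
  rot[11] = yyxyyyyyyx$xyxxxxxxxyx
  rot[12] = yxyyyyyyx$xyxxxxxxxyxy
  rot[13] = xyyyyyyx$xyxxxxxxxyxyy
  rot[14] = yyyyyyx$xyxxxxxxxyxyyx
  rot[15] = yyyyyx$xyxxxxxxxyxyyxy
  rot[16] = yyyyx$xyxxxxxxxyxyyxyy
  rot[17] = yyyx$xyxxxxxxxyxyyxyyy
  rot[18] = yyx$xyxxxxxxxyxyyxyyyy
  rot[19] = yx$xyxxxxxxxyxyyxyyyyy
  rot[20] = x$xyxxxxxxxyxyyxyyyyyy
  rot[21] = $xyxxxxxxxyxyyxyyyyyyx
Sorted (with $ < everything):
  sorted[0] = $xyxxxxxxxyxyyxyyyyyyx
  sorted[1] = x$xyxxxxxxxyxyyxyyyyyy
  sorted[2] = xxxxxxxyxyyxyyyyyyx$xy
  sorted[3] = xxxxxxyxyyxyyyyyyx$xyx
  sorted[4] = xxxxxyxyyxyyyyyyx$xyxx
  sorted[5] = xxxxyxyyxyyyyyyx$xyxxx
  sorted[6] = xxxyxyyxyyyyyyx$xyxxxx
  sorted[7] = xxyxyyxyyyyyyx$xyxxxxx
  sorted[8] = xyxxxxxxxyxyyxyyyyyyx$
  sorted[9] = xyxyyxyyyyyyx$xyxxxxxx
  sorted[10] = xyyxyyyyyyx$xyxxxxxxxy
  sorted[11] = xyyyyyyx$xyxxxxxxxyxyy
  sorted[12] = yx$xyxxxxxxxyxyyxyyyyy
  sorted[13] = yxxxxxxxyxyyxyyyyyyx$x
  sorted[14] = yxyyxyyyyyyx$xyxxxxxxx
  sorted[15] = yxyyyyyyx$xyxxxxxxxyxy
  sorted[16] = yyx$xyxxxxxxxyxyyxyyyy
  sorted[17] = yyxyyyyyyx$xyxxxxxxxyx
  sorted[18] = yyyx$xyxxxxxxxyxyyxyyy
  sorted[19] = yyyyx$xyxxxxxxxyxyyxyy
  sorted[20] = yyyyyx$xyxxxxxxxyxyyxy
  sorted[21] = yyyyyyx$xyxxxxxxxyxyyx
sorted[10] = xyyxyyyyyyx$xyxxxxxxxy

Answer: xyyxyyyyyyx$xyxxxxxxxy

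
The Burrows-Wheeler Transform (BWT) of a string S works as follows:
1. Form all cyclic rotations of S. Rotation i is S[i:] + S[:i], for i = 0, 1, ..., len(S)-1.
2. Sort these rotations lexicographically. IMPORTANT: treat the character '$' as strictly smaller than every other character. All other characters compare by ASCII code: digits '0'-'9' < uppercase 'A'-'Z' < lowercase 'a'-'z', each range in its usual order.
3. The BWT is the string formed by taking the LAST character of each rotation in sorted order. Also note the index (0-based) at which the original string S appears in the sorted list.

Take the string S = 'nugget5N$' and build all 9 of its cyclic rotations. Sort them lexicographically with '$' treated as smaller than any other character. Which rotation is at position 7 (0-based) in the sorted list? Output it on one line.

Answer: t5N$nugge

Derivation:
All 9 rotations (rotation i = S[i:]+S[:i]):
  rot[0] = nugget5N$
  rot[1] = ugget5N$n
  rot[2] = gget5N$nu
  rot[3] = get5N$nug
  rot[4] = et5N$nugg
  rot[5] = t5N$nugge
  rot[6] = 5N$nugget
  rot[7] = N$nugget5
  rot[8] = $nugget5N
Sorted (with $ < everything):
  sorted[0] = $nugget5N
  sorted[1] = 5N$nugget
  sorted[2] = N$nugget5
  sorted[3] = et5N$nugg
  sorted[4] = get5N$nug
  sorted[5] = gget5N$nu
  sorted[6] = nugget5N$
  sorted[7] = t5N$nugge
  sorted[8] = ugget5N$n
sorted[7] = t5N$nugge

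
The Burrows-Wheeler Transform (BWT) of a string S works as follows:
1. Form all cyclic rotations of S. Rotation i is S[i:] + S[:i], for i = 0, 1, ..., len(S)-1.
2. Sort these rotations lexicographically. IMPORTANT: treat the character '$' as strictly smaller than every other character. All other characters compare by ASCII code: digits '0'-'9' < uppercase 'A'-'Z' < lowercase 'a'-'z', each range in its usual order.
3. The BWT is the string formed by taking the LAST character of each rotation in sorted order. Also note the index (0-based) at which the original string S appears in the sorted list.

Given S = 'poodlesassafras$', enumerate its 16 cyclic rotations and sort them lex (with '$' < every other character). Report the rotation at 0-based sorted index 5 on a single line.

Answer: esassafras$poodl

Derivation:
All 16 rotations (rotation i = S[i:]+S[:i]):
  rot[0] = poodlesassafras$
  rot[1] = oodlesassafras$p
  rot[2] = odlesassafras$po
  rot[3] = dlesassafras$poo
  rot[4] = lesassafras$pood
  rot[5] = esassafras$poodl
  rot[6] = sassafras$poodle
  rot[7] = assafras$poodles
  rot[8] = ssafras$poodlesa
  rot[9] = safras$poodlesas
  rot[10] = afras$poodlesass
  rot[11] = fras$poodlesassa
  rot[12] = ras$poodlesassaf
  rot[13] = as$poodlesassafr
  rot[14] = s$poodlesassafra
  rot[15] = $poodlesassafras
Sorted (with $ < everything):
  sorted[0] = $poodlesassafras
  sorted[1] = afras$poodlesass
  sorted[2] = as$poodlesassafr
  sorted[3] = assafras$poodles
  sorted[4] = dlesassafras$poo
  sorted[5] = esassafras$poodl
  sorted[6] = fras$poodlesassa
  sorted[7] = lesassafras$pood
  sorted[8] = odlesassafras$po
  sorted[9] = oodlesassafras$p
  sorted[10] = poodlesassafras$
  sorted[11] = ras$poodlesassaf
  sorted[12] = s$poodlesassafra
  sorted[13] = safras$poodlesas
  sorted[14] = sassafras$poodle
  sorted[15] = ssafras$poodlesa
sorted[5] = esassafras$poodl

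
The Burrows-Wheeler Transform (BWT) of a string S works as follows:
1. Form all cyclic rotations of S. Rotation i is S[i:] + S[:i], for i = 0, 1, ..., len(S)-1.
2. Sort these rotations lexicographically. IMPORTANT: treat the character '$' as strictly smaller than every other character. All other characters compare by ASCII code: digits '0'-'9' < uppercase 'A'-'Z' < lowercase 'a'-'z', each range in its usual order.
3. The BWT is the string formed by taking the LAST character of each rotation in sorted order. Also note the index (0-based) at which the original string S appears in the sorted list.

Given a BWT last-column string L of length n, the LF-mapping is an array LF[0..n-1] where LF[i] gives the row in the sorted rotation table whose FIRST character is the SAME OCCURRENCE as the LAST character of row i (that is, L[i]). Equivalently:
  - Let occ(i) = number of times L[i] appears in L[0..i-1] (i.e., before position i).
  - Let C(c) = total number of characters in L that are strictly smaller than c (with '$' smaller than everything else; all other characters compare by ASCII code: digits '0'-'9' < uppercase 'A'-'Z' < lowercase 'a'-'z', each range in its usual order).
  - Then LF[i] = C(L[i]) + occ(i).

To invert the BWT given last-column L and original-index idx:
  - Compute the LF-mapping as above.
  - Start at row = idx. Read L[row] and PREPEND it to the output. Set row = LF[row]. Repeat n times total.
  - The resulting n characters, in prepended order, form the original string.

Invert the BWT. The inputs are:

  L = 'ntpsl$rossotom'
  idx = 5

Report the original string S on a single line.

LF mapping: 3 12 7 9 1 0 8 4 10 11 5 13 6 2
Walk LF starting at row 5, prepending L[row]:
  step 1: row=5, L[5]='$', prepend. Next row=LF[5]=0
  step 2: row=0, L[0]='n', prepend. Next row=LF[0]=3
  step 3: row=3, L[3]='s', prepend. Next row=LF[3]=9
  step 4: row=9, L[9]='s', prepend. Next row=LF[9]=11
  step 5: row=11, L[11]='t', prepend. Next row=LF[11]=13
  step 6: row=13, L[13]='m', prepend. Next row=LF[13]=2
  step 7: row=2, L[2]='p', prepend. Next row=LF[2]=7
  step 8: row=7, L[7]='o', prepend. Next row=LF[7]=4
  step 9: row=4, L[4]='l', prepend. Next row=LF[4]=1
  step 10: row=1, L[1]='t', prepend. Next row=LF[1]=12
  step 11: row=12, L[12]='o', prepend. Next row=LF[12]=6
  step 12: row=6, L[6]='r', prepend. Next row=LF[6]=8
  step 13: row=8, L[8]='s', prepend. Next row=LF[8]=10
  step 14: row=10, L[10]='o', prepend. Next row=LF[10]=5
Reversed output: osrotlopmtssn$

Answer: osrotlopmtssn$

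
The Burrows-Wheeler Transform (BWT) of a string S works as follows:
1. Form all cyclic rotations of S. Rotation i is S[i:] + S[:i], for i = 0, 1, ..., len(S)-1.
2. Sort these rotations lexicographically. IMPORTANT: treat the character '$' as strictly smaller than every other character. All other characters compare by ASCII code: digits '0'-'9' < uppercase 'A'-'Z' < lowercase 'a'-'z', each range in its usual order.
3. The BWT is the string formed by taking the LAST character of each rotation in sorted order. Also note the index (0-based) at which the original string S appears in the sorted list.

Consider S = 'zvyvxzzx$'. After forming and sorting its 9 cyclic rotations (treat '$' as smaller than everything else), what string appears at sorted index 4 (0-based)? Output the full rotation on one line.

Answer: xzzx$zvyv

Derivation:
All 9 rotations (rotation i = S[i:]+S[:i]):
  rot[0] = zvyvxzzx$
  rot[1] = vyvxzzx$z
  rot[2] = yvxzzx$zv
  rot[3] = vxzzx$zvy
  rot[4] = xzzx$zvyv
  rot[5] = zzx$zvyvx
  rot[6] = zx$zvyvxz
  rot[7] = x$zvyvxzz
  rot[8] = $zvyvxzzx
Sorted (with $ < everything):
  sorted[0] = $zvyvxzzx
  sorted[1] = vxzzx$zvy
  sorted[2] = vyvxzzx$z
  sorted[3] = x$zvyvxzz
  sorted[4] = xzzx$zvyv
  sorted[5] = yvxzzx$zv
  sorted[6] = zvyvxzzx$
  sorted[7] = zx$zvyvxz
  sorted[8] = zzx$zvyvx
sorted[4] = xzzx$zvyv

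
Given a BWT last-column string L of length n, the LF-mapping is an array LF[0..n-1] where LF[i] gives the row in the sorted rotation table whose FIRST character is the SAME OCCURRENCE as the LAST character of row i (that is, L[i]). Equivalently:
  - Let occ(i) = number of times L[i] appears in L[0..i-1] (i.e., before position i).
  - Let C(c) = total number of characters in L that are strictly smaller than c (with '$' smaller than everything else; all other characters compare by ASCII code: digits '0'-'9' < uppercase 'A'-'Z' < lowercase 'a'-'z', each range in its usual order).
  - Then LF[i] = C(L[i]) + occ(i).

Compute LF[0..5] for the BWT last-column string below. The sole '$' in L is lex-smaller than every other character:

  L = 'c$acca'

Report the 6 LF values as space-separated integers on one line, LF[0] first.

Char counts: '$':1, 'a':2, 'c':3
C (first-col start): C('$')=0, C('a')=1, C('c')=3
L[0]='c': occ=0, LF[0]=C('c')+0=3+0=3
L[1]='$': occ=0, LF[1]=C('$')+0=0+0=0
L[2]='a': occ=0, LF[2]=C('a')+0=1+0=1
L[3]='c': occ=1, LF[3]=C('c')+1=3+1=4
L[4]='c': occ=2, LF[4]=C('c')+2=3+2=5
L[5]='a': occ=1, LF[5]=C('a')+1=1+1=2

Answer: 3 0 1 4 5 2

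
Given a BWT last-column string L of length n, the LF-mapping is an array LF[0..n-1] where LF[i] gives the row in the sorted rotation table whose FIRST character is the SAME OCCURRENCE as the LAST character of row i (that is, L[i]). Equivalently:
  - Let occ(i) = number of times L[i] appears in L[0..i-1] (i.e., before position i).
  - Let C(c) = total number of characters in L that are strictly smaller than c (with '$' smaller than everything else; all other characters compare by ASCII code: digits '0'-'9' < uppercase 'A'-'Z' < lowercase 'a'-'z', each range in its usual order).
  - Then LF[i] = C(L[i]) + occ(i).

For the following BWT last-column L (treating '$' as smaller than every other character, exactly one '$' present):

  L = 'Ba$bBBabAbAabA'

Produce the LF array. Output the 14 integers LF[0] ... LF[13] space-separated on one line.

Char counts: '$':1, 'A':3, 'B':3, 'a':3, 'b':4
C (first-col start): C('$')=0, C('A')=1, C('B')=4, C('a')=7, C('b')=10
L[0]='B': occ=0, LF[0]=C('B')+0=4+0=4
L[1]='a': occ=0, LF[1]=C('a')+0=7+0=7
L[2]='$': occ=0, LF[2]=C('$')+0=0+0=0
L[3]='b': occ=0, LF[3]=C('b')+0=10+0=10
L[4]='B': occ=1, LF[4]=C('B')+1=4+1=5
L[5]='B': occ=2, LF[5]=C('B')+2=4+2=6
L[6]='a': occ=1, LF[6]=C('a')+1=7+1=8
L[7]='b': occ=1, LF[7]=C('b')+1=10+1=11
L[8]='A': occ=0, LF[8]=C('A')+0=1+0=1
L[9]='b': occ=2, LF[9]=C('b')+2=10+2=12
L[10]='A': occ=1, LF[10]=C('A')+1=1+1=2
L[11]='a': occ=2, LF[11]=C('a')+2=7+2=9
L[12]='b': occ=3, LF[12]=C('b')+3=10+3=13
L[13]='A': occ=2, LF[13]=C('A')+2=1+2=3

Answer: 4 7 0 10 5 6 8 11 1 12 2 9 13 3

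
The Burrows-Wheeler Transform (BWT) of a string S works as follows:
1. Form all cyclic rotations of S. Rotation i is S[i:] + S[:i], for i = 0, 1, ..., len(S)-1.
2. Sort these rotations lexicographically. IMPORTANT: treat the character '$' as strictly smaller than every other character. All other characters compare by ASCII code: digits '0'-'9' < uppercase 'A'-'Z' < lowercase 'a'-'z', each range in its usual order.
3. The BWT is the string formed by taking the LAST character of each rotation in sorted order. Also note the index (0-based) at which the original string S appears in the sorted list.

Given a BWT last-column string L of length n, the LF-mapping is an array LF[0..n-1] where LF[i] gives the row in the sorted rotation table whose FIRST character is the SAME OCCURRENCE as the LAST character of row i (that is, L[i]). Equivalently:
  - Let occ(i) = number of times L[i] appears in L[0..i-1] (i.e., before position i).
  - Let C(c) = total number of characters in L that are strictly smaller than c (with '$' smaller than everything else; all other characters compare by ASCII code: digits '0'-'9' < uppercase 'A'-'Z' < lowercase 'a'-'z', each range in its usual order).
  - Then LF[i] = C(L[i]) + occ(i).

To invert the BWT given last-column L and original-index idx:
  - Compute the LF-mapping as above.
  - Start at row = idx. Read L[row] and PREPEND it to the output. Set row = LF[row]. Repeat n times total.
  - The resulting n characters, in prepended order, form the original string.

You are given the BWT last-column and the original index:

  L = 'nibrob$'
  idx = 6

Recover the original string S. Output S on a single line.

Answer: ribbon$

Derivation:
LF mapping: 4 3 1 6 5 2 0
Walk LF starting at row 6, prepending L[row]:
  step 1: row=6, L[6]='$', prepend. Next row=LF[6]=0
  step 2: row=0, L[0]='n', prepend. Next row=LF[0]=4
  step 3: row=4, L[4]='o', prepend. Next row=LF[4]=5
  step 4: row=5, L[5]='b', prepend. Next row=LF[5]=2
  step 5: row=2, L[2]='b', prepend. Next row=LF[2]=1
  step 6: row=1, L[1]='i', prepend. Next row=LF[1]=3
  step 7: row=3, L[3]='r', prepend. Next row=LF[3]=6
Reversed output: ribbon$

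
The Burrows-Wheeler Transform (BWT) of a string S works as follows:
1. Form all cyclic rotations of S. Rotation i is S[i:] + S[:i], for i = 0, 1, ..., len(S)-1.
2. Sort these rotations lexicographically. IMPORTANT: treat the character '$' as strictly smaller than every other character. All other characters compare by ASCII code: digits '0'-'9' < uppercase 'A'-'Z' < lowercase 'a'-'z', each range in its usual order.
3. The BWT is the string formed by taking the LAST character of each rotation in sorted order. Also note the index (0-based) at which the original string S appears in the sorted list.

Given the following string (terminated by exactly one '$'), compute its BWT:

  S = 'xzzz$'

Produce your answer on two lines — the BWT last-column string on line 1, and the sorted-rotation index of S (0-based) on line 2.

All 5 rotations (rotation i = S[i:]+S[:i]):
  rot[0] = xzzz$
  rot[1] = zzz$x
  rot[2] = zz$xz
  rot[3] = z$xzz
  rot[4] = $xzzz
Sorted (with $ < everything):
  sorted[0] = $xzzz  (last char: 'z')
  sorted[1] = xzzz$  (last char: '$')
  sorted[2] = z$xzz  (last char: 'z')
  sorted[3] = zz$xz  (last char: 'z')
  sorted[4] = zzz$x  (last char: 'x')
Last column: z$zzx
Original string S is at sorted index 1

Answer: z$zzx
1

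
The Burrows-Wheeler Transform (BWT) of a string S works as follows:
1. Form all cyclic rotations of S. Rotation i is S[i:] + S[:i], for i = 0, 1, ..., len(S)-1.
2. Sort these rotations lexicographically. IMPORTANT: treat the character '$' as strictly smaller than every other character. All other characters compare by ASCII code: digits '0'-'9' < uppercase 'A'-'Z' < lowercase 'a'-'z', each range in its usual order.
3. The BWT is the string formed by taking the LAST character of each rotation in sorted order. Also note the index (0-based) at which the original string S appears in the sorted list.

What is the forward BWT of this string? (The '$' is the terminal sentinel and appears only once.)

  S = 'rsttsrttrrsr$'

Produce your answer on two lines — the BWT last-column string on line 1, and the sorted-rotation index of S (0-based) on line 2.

All 13 rotations (rotation i = S[i:]+S[:i]):
  rot[0] = rsttsrttrrsr$
  rot[1] = sttsrttrrsr$r
  rot[2] = ttsrttrrsr$rs
  rot[3] = tsrttrrsr$rst
  rot[4] = srttrrsr$rstt
  rot[5] = rttrrsr$rstts
  rot[6] = ttrrsr$rsttsr
  rot[7] = trrsr$rsttsrt
  rot[8] = rrsr$rsttsrtt
  rot[9] = rsr$rsttsrttr
  rot[10] = sr$rsttsrttrr
  rot[11] = r$rsttsrttrrs
  rot[12] = $rsttsrttrrsr
Sorted (with $ < everything):
  sorted[0] = $rsttsrttrrsr  (last char: 'r')
  sorted[1] = r$rsttsrttrrs  (last char: 's')
  sorted[2] = rrsr$rsttsrtt  (last char: 't')
  sorted[3] = rsr$rsttsrttr  (last char: 'r')
  sorted[4] = rsttsrttrrsr$  (last char: '$')
  sorted[5] = rttrrsr$rstts  (last char: 's')
  sorted[6] = sr$rsttsrttrr  (last char: 'r')
  sorted[7] = srttrrsr$rstt  (last char: 't')
  sorted[8] = sttsrttrrsr$r  (last char: 'r')
  sorted[9] = trrsr$rsttsrt  (last char: 't')
  sorted[10] = tsrttrrsr$rst  (last char: 't')
  sorted[11] = ttrrsr$rsttsr  (last char: 'r')
  sorted[12] = ttsrttrrsr$rs  (last char: 's')
Last column: rstr$srtrttrs
Original string S is at sorted index 4

Answer: rstr$srtrttrs
4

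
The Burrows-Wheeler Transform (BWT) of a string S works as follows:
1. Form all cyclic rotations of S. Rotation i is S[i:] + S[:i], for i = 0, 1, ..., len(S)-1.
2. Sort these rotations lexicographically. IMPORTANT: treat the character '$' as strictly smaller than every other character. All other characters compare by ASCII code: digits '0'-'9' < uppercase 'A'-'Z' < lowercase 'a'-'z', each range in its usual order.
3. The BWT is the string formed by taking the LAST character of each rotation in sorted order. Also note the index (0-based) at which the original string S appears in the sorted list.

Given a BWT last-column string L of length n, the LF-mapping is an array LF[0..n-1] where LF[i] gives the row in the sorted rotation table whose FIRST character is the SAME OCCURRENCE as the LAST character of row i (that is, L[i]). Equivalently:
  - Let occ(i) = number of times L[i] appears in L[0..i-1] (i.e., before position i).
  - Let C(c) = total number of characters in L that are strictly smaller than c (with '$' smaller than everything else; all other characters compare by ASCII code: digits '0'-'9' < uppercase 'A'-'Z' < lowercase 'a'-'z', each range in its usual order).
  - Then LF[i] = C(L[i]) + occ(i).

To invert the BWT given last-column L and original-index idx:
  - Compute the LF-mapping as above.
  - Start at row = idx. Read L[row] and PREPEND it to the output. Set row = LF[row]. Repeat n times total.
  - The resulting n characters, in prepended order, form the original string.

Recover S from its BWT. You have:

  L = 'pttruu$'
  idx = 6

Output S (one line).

LF mapping: 1 3 4 2 5 6 0
Walk LF starting at row 6, prepending L[row]:
  step 1: row=6, L[6]='$', prepend. Next row=LF[6]=0
  step 2: row=0, L[0]='p', prepend. Next row=LF[0]=1
  step 3: row=1, L[1]='t', prepend. Next row=LF[1]=3
  step 4: row=3, L[3]='r', prepend. Next row=LF[3]=2
  step 5: row=2, L[2]='t', prepend. Next row=LF[2]=4
  step 6: row=4, L[4]='u', prepend. Next row=LF[4]=5
  step 7: row=5, L[5]='u', prepend. Next row=LF[5]=6
Reversed output: uutrtp$

Answer: uutrtp$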